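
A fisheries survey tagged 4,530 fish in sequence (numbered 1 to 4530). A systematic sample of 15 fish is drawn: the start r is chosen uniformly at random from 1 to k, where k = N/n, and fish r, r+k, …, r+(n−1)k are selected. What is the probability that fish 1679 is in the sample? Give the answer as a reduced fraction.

k = 4530/15 = 302.
Fish 1679 is selected iff r ≡ 1679 (mod 302); exactly one such r in {1,…,302}.
Inclusion probability = 1/302.

1/302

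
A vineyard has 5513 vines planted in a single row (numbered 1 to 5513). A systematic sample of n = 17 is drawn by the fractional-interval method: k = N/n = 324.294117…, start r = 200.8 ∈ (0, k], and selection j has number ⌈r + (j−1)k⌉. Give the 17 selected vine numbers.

j=1: r + 0k = 200.8 → ⌈·⌉ = 201
j=2: r + 1k = 525.094117… → ⌈·⌉ = 526
j=3: r + 2k = 849.388235… → ⌈·⌉ = 850
j=4: r + 3k = 1173.682352… → ⌈·⌉ = 1174
j=5: r + 4k = 1497.976470… → ⌈·⌉ = 1498
j=6: r + 5k = 1822.270588… → ⌈·⌉ = 1823
j=7: r + 6k = 2146.564705… → ⌈·⌉ = 2147
j=8: r + 7k = 2470.858823… → ⌈·⌉ = 2471
j=9: r + 8k = 2795.152941… → ⌈·⌉ = 2796
j=10: r + 9k = 3119.447058… → ⌈·⌉ = 3120
j=11: r + 10k = 3443.741176… → ⌈·⌉ = 3444
j=12: r + 11k = 3768.035294… → ⌈·⌉ = 3769
j=13: r + 12k = 4092.329411… → ⌈·⌉ = 4093
j=14: r + 13k = 4416.623529… → ⌈·⌉ = 4417
j=15: r + 14k = 4740.917647… → ⌈·⌉ = 4741
j=16: r + 15k = 5065.211764… → ⌈·⌉ = 5066
j=17: r + 16k = 5389.505882… → ⌈·⌉ = 5390

201, 526, 850, 1174, 1498, 1823, 2147, 2471, 2796, 3120, 3444, 3769, 4093, 4417, 4741, 5066, 5390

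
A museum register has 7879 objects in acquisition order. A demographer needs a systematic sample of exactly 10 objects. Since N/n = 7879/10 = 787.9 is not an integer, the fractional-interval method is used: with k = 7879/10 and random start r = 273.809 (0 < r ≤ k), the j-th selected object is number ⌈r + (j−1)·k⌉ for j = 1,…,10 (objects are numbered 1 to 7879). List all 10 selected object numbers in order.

j=1: r + 0k = 273.809 → ⌈·⌉ = 274
j=2: r + 1k = 1061.709 → ⌈·⌉ = 1062
j=3: r + 2k = 1849.609 → ⌈·⌉ = 1850
j=4: r + 3k = 2637.509 → ⌈·⌉ = 2638
j=5: r + 4k = 3425.409 → ⌈·⌉ = 3426
j=6: r + 5k = 4213.309 → ⌈·⌉ = 4214
j=7: r + 6k = 5001.209 → ⌈·⌉ = 5002
j=8: r + 7k = 5789.109 → ⌈·⌉ = 5790
j=9: r + 8k = 6577.009 → ⌈·⌉ = 6578
j=10: r + 9k = 7364.909 → ⌈·⌉ = 7365

274, 1062, 1850, 2638, 3426, 4214, 5002, 5790, 6578, 7365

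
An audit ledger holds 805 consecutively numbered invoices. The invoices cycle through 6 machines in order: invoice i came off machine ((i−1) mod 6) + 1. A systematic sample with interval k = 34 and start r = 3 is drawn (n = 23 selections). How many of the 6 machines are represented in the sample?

3

Consecutive selections differ by k = 34, so their machine numbers differ by 34 mod 6 = 4.
gcd(34, 6) = 2, so the sample visits 6/2 = 3 distinct residues mod 6.
Start 3 is machine 3; the machines hit are 1, 3, 5.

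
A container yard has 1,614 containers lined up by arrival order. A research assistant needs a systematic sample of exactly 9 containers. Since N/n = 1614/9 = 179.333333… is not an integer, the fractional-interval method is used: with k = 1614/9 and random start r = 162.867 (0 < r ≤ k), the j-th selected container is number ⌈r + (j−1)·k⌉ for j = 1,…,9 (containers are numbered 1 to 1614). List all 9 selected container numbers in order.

j=1: r + 0k = 162.867 → ⌈·⌉ = 163
j=2: r + 1k = 342.200333… → ⌈·⌉ = 343
j=3: r + 2k = 521.533666… → ⌈·⌉ = 522
j=4: r + 3k = 700.867 → ⌈·⌉ = 701
j=5: r + 4k = 880.200333… → ⌈·⌉ = 881
j=6: r + 5k = 1059.533666… → ⌈·⌉ = 1060
j=7: r + 6k = 1238.867 → ⌈·⌉ = 1239
j=8: r + 7k = 1418.200333… → ⌈·⌉ = 1419
j=9: r + 8k = 1597.533666… → ⌈·⌉ = 1598

163, 343, 522, 701, 881, 1060, 1239, 1419, 1598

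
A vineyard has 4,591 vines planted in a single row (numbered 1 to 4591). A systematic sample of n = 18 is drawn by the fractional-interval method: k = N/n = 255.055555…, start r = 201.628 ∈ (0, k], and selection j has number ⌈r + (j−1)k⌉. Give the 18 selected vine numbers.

202, 457, 712, 967, 1222, 1477, 1732, 1988, 2243, 2498, 2753, 3008, 3263, 3518, 3773, 4028, 4283, 4538

j=1: r + 0k = 201.628 → ⌈·⌉ = 202
j=2: r + 1k = 456.683555… → ⌈·⌉ = 457
j=3: r + 2k = 711.739111… → ⌈·⌉ = 712
j=4: r + 3k = 966.794666… → ⌈·⌉ = 967
j=5: r + 4k = 1221.850222… → ⌈·⌉ = 1222
j=6: r + 5k = 1476.905777… → ⌈·⌉ = 1477
j=7: r + 6k = 1731.961333… → ⌈·⌉ = 1732
j=8: r + 7k = 1987.016888… → ⌈·⌉ = 1988
j=9: r + 8k = 2242.072444… → ⌈·⌉ = 2243
j=10: r + 9k = 2497.128 → ⌈·⌉ = 2498
j=11: r + 10k = 2752.183555… → ⌈·⌉ = 2753
j=12: r + 11k = 3007.239111… → ⌈·⌉ = 3008
j=13: r + 12k = 3262.294666… → ⌈·⌉ = 3263
j=14: r + 13k = 3517.350222… → ⌈·⌉ = 3518
j=15: r + 14k = 3772.405777… → ⌈·⌉ = 3773
j=16: r + 15k = 4027.461333… → ⌈·⌉ = 4028
j=17: r + 16k = 4282.516888… → ⌈·⌉ = 4283
j=18: r + 17k = 4537.572444… → ⌈·⌉ = 4538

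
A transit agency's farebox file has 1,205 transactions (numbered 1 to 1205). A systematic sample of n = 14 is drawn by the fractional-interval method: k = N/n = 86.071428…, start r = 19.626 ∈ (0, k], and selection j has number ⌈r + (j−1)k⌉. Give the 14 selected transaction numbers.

j=1: r + 0k = 19.626 → ⌈·⌉ = 20
j=2: r + 1k = 105.697428… → ⌈·⌉ = 106
j=3: r + 2k = 191.768857… → ⌈·⌉ = 192
j=4: r + 3k = 277.840285… → ⌈·⌉ = 278
j=5: r + 4k = 363.911714… → ⌈·⌉ = 364
j=6: r + 5k = 449.983142… → ⌈·⌉ = 450
j=7: r + 6k = 536.054571… → ⌈·⌉ = 537
j=8: r + 7k = 622.126 → ⌈·⌉ = 623
j=9: r + 8k = 708.197428… → ⌈·⌉ = 709
j=10: r + 9k = 794.268857… → ⌈·⌉ = 795
j=11: r + 10k = 880.340285… → ⌈·⌉ = 881
j=12: r + 11k = 966.411714… → ⌈·⌉ = 967
j=13: r + 12k = 1052.483142… → ⌈·⌉ = 1053
j=14: r + 13k = 1138.554571… → ⌈·⌉ = 1139

20, 106, 192, 278, 364, 450, 537, 623, 709, 795, 881, 967, 1053, 1139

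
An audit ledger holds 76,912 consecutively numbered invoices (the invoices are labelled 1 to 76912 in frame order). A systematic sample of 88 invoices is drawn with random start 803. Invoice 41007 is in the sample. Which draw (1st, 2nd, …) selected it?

k = 76912/88 = 874
position = (41007 − 803)/874 + 1 = 40204/874 + 1 = 46 + 1 = 47

47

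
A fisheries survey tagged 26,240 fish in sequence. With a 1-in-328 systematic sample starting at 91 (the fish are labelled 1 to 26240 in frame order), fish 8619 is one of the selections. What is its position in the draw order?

27

k = 328
position = (8619 − 91)/328 + 1 = 8528/328 + 1 = 26 + 1 = 27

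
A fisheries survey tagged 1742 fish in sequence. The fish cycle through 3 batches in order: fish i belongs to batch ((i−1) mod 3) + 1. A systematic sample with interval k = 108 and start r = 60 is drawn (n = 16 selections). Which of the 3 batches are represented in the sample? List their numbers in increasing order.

Consecutive selections differ by k = 108, so their batch numbers differ by 108 mod 3 = 0.
gcd(108, 3) = 3, so the sample visits 3/3 = 1 distinct residues mod 3.
Start 60 is batch 3; the batches hit are 3.

3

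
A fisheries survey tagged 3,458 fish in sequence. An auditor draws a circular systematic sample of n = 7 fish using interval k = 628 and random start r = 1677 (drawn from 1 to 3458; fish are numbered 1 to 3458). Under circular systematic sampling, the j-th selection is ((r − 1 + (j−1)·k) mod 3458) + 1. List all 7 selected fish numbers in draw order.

1677, 2305, 2933, 103, 731, 1359, 1987

Selection 1: 1677
Selection 2: 1677 + 628 = 2305
Selection 3: 2305 + 628 = 2933
Selection 4: 2933 + 628 = 3561 → 3561 − 3458 = 103
Selection 5: 103 + 628 = 731
Selection 6: 731 + 628 = 1359
Selection 7: 1359 + 628 = 1987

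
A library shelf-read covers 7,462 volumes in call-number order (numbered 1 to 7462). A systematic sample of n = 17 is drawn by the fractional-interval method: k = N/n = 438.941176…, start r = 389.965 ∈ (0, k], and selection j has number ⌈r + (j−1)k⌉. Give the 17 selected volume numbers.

j=1: r + 0k = 389.965 → ⌈·⌉ = 390
j=2: r + 1k = 828.906176… → ⌈·⌉ = 829
j=3: r + 2k = 1267.847352… → ⌈·⌉ = 1268
j=4: r + 3k = 1706.788529… → ⌈·⌉ = 1707
j=5: r + 4k = 2145.729705… → ⌈·⌉ = 2146
j=6: r + 5k = 2584.670882… → ⌈·⌉ = 2585
j=7: r + 6k = 3023.612058… → ⌈·⌉ = 3024
j=8: r + 7k = 3462.553235… → ⌈·⌉ = 3463
j=9: r + 8k = 3901.494411… → ⌈·⌉ = 3902
j=10: r + 9k = 4340.435588… → ⌈·⌉ = 4341
j=11: r + 10k = 4779.376764… → ⌈·⌉ = 4780
j=12: r + 11k = 5218.317941… → ⌈·⌉ = 5219
j=13: r + 12k = 5657.259117… → ⌈·⌉ = 5658
j=14: r + 13k = 6096.200294… → ⌈·⌉ = 6097
j=15: r + 14k = 6535.141470… → ⌈·⌉ = 6536
j=16: r + 15k = 6974.082647… → ⌈·⌉ = 6975
j=17: r + 16k = 7413.023823… → ⌈·⌉ = 7414

390, 829, 1268, 1707, 2146, 2585, 3024, 3463, 3902, 4341, 4780, 5219, 5658, 6097, 6536, 6975, 7414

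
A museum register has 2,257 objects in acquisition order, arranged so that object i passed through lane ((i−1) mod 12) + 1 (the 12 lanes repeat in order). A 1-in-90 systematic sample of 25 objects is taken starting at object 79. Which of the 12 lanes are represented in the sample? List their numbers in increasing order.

1, 7

Consecutive selections differ by k = 90, so their lane numbers differ by 90 mod 12 = 6.
gcd(90, 12) = 6, so the sample visits 12/6 = 2 distinct residues mod 12.
Start 79 is lane 7; the lanes hit are 1, 7.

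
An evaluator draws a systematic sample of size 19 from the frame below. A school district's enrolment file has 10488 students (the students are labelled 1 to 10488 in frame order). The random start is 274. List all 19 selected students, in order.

274, 826, 1378, 1930, 2482, 3034, 3586, 4138, 4690, 5242, 5794, 6346, 6898, 7450, 8002, 8554, 9106, 9658, 10210

k = N/n = 10488/19 = 552
student 1: 274
student 2: 274 + 552 = 826
student 3: 826 + 552 = 1378
student 4: 1378 + 552 = 1930
student 5: 1930 + 552 = 2482
student 6: 2482 + 552 = 3034
student 7: 3034 + 552 = 3586
student 8: 3586 + 552 = 4138
student 9: 4138 + 552 = 4690
student 10: 4690 + 552 = 5242
student 11: 5242 + 552 = 5794
student 12: 5794 + 552 = 6346
student 13: 6346 + 552 = 6898
student 14: 6898 + 552 = 7450
student 15: 7450 + 552 = 8002
student 16: 8002 + 552 = 8554
student 17: 8554 + 552 = 9106
student 18: 9106 + 552 = 9658
student 19: 9658 + 552 = 10210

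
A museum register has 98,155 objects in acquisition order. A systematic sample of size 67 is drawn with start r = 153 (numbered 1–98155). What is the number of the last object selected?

k = 98155/67 = 1465
67th selection = r + (67−1)·k = 153 + 66×1465 = 153 + 96690 = 96843

96843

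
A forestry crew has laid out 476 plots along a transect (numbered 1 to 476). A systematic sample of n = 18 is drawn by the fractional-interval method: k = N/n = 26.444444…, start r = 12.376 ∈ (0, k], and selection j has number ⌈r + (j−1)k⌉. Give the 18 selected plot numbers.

j=1: r + 0k = 12.376 → ⌈·⌉ = 13
j=2: r + 1k = 38.820444… → ⌈·⌉ = 39
j=3: r + 2k = 65.264888… → ⌈·⌉ = 66
j=4: r + 3k = 91.709333… → ⌈·⌉ = 92
j=5: r + 4k = 118.153777… → ⌈·⌉ = 119
j=6: r + 5k = 144.598222… → ⌈·⌉ = 145
j=7: r + 6k = 171.042666… → ⌈·⌉ = 172
j=8: r + 7k = 197.487111… → ⌈·⌉ = 198
j=9: r + 8k = 223.931555… → ⌈·⌉ = 224
j=10: r + 9k = 250.376 → ⌈·⌉ = 251
j=11: r + 10k = 276.820444… → ⌈·⌉ = 277
j=12: r + 11k = 303.264888… → ⌈·⌉ = 304
j=13: r + 12k = 329.709333… → ⌈·⌉ = 330
j=14: r + 13k = 356.153777… → ⌈·⌉ = 357
j=15: r + 14k = 382.598222… → ⌈·⌉ = 383
j=16: r + 15k = 409.042666… → ⌈·⌉ = 410
j=17: r + 16k = 435.487111… → ⌈·⌉ = 436
j=18: r + 17k = 461.931555… → ⌈·⌉ = 462

13, 39, 66, 92, 119, 145, 172, 198, 224, 251, 277, 304, 330, 357, 383, 410, 436, 462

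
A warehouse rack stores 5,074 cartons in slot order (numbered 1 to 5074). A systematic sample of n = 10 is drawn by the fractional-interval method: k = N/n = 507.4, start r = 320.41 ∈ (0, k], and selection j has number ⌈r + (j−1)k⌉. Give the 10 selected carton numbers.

j=1: r + 0k = 320.41 → ⌈·⌉ = 321
j=2: r + 1k = 827.81 → ⌈·⌉ = 828
j=3: r + 2k = 1335.21 → ⌈·⌉ = 1336
j=4: r + 3k = 1842.61 → ⌈·⌉ = 1843
j=5: r + 4k = 2350.01 → ⌈·⌉ = 2351
j=6: r + 5k = 2857.41 → ⌈·⌉ = 2858
j=7: r + 6k = 3364.81 → ⌈·⌉ = 3365
j=8: r + 7k = 3872.21 → ⌈·⌉ = 3873
j=9: r + 8k = 4379.61 → ⌈·⌉ = 4380
j=10: r + 9k = 4887.01 → ⌈·⌉ = 4888

321, 828, 1336, 1843, 2351, 2858, 3365, 3873, 4380, 4888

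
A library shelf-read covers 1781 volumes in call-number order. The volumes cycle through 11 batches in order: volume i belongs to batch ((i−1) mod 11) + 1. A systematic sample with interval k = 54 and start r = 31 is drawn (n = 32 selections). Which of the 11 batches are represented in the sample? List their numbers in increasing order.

Consecutive selections differ by k = 54, so their batch numbers differ by 54 mod 11 = 10.
gcd(54, 11) = 1, so the sample visits 11/1 = 11 distinct residues mod 11.
Start 31 is batch 9; the batches hit are 1, 2, 3, 4, 5, 6, 7, 8, 9, 10, 11.

1, 2, 3, 4, 5, 6, 7, 8, 9, 10, 11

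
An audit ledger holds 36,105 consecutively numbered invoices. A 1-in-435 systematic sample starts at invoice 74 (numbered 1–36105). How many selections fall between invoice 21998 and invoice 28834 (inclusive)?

k = 435
First selection ≥ 21998: 74 + ⌈(21998−74)/435⌉·435 = 74 + 51×435 = 22259
Last selection ≤ 28834: 74 + ⌊(28834−74)/435⌋·435 = 74 + 66×435 = 28784
Count = 66 − 51 + 1 = 16

16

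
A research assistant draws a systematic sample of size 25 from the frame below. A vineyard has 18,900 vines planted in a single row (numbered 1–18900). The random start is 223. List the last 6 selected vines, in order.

k = N/n = 18900/25 = 756
20th selection = 223 + 19×756 = 14587
21st: 14587 + 756 = 15343
22nd: 15343 + 756 = 16099
23rd: 16099 + 756 = 16855
24th: 16855 + 756 = 17611
25th: 17611 + 756 = 18367

14587, 15343, 16099, 16855, 17611, 18367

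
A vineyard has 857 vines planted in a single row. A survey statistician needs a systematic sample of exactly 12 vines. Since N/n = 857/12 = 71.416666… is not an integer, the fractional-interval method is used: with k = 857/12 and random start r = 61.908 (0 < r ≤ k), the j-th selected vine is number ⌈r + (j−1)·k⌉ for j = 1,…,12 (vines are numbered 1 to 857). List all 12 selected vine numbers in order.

62, 134, 205, 277, 348, 419, 491, 562, 634, 705, 777, 848

j=1: r + 0k = 61.908 → ⌈·⌉ = 62
j=2: r + 1k = 133.324666… → ⌈·⌉ = 134
j=3: r + 2k = 204.741333… → ⌈·⌉ = 205
j=4: r + 3k = 276.158 → ⌈·⌉ = 277
j=5: r + 4k = 347.574666… → ⌈·⌉ = 348
j=6: r + 5k = 418.991333… → ⌈·⌉ = 419
j=7: r + 6k = 490.408 → ⌈·⌉ = 491
j=8: r + 7k = 561.824666… → ⌈·⌉ = 562
j=9: r + 8k = 633.241333… → ⌈·⌉ = 634
j=10: r + 9k = 704.658 → ⌈·⌉ = 705
j=11: r + 10k = 776.074666… → ⌈·⌉ = 777
j=12: r + 11k = 847.491333… → ⌈·⌉ = 848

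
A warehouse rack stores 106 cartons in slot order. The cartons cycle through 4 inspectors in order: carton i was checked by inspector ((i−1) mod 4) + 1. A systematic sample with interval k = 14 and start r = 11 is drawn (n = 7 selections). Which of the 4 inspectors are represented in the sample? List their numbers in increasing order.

Consecutive selections differ by k = 14, so their inspector numbers differ by 14 mod 4 = 2.
gcd(14, 4) = 2, so the sample visits 4/2 = 2 distinct residues mod 4.
Start 11 is inspector 3; the inspectors hit are 1, 3.

1, 3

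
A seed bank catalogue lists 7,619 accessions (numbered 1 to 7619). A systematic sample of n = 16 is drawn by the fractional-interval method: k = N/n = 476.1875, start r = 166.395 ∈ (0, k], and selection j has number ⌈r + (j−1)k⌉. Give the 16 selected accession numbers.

167, 643, 1119, 1595, 2072, 2548, 3024, 3500, 3976, 4453, 4929, 5405, 5881, 6357, 6834, 7310

j=1: r + 0k = 166.395 → ⌈·⌉ = 167
j=2: r + 1k = 642.5825 → ⌈·⌉ = 643
j=3: r + 2k = 1118.77 → ⌈·⌉ = 1119
j=4: r + 3k = 1594.9575 → ⌈·⌉ = 1595
j=5: r + 4k = 2071.145 → ⌈·⌉ = 2072
j=6: r + 5k = 2547.3325 → ⌈·⌉ = 2548
j=7: r + 6k = 3023.52 → ⌈·⌉ = 3024
j=8: r + 7k = 3499.7075 → ⌈·⌉ = 3500
j=9: r + 8k = 3975.895 → ⌈·⌉ = 3976
j=10: r + 9k = 4452.0825 → ⌈·⌉ = 4453
j=11: r + 10k = 4928.27 → ⌈·⌉ = 4929
j=12: r + 11k = 5404.4575 → ⌈·⌉ = 5405
j=13: r + 12k = 5880.645 → ⌈·⌉ = 5881
j=14: r + 13k = 6356.8325 → ⌈·⌉ = 6357
j=15: r + 14k = 6833.02 → ⌈·⌉ = 6834
j=16: r + 15k = 7309.2075 → ⌈·⌉ = 7310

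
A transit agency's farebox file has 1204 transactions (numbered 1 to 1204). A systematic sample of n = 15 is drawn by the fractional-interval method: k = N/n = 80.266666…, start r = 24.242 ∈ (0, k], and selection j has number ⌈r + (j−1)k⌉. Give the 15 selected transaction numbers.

25, 105, 185, 266, 346, 426, 506, 587, 667, 747, 827, 908, 988, 1068, 1148

j=1: r + 0k = 24.242 → ⌈·⌉ = 25
j=2: r + 1k = 104.508666… → ⌈·⌉ = 105
j=3: r + 2k = 184.775333… → ⌈·⌉ = 185
j=4: r + 3k = 265.042 → ⌈·⌉ = 266
j=5: r + 4k = 345.308666… → ⌈·⌉ = 346
j=6: r + 5k = 425.575333… → ⌈·⌉ = 426
j=7: r + 6k = 505.842 → ⌈·⌉ = 506
j=8: r + 7k = 586.108666… → ⌈·⌉ = 587
j=9: r + 8k = 666.375333… → ⌈·⌉ = 667
j=10: r + 9k = 746.642 → ⌈·⌉ = 747
j=11: r + 10k = 826.908666… → ⌈·⌉ = 827
j=12: r + 11k = 907.175333… → ⌈·⌉ = 908
j=13: r + 12k = 987.442 → ⌈·⌉ = 988
j=14: r + 13k = 1067.708666… → ⌈·⌉ = 1068
j=15: r + 14k = 1147.975333… → ⌈·⌉ = 1148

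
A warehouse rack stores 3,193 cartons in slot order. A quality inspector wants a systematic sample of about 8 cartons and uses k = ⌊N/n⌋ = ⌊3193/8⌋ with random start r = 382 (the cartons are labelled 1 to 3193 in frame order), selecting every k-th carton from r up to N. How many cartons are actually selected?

8

k = ⌊3193/8⌋ = 399
Achieved size = ⌊(3193 − 382)/399⌋ + 1 = ⌊2811/399⌋ + 1 = 7 + 1 = 8
(last selection: 382 + 7×399 = 3175 ≤ 3193; next would be 3574 > 3193)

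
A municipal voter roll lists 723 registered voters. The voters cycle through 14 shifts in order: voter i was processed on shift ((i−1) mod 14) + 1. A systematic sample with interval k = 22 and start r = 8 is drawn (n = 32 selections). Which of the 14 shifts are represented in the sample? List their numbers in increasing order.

Consecutive selections differ by k = 22, so their shift numbers differ by 22 mod 14 = 8.
gcd(22, 14) = 2, so the sample visits 14/2 = 7 distinct residues mod 14.
Start 8 is shift 8; the shifts hit are 2, 4, 6, 8, 10, 12, 14.

2, 4, 6, 8, 10, 12, 14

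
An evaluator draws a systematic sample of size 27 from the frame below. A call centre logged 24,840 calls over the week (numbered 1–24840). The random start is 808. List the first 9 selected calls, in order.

k = N/n = 24840/27 = 920
call 1: 808
call 2: 808 + 920 = 1728
call 3: 1728 + 920 = 2648
call 4: 2648 + 920 = 3568
call 5: 3568 + 920 = 4488
call 6: 4488 + 920 = 5408
call 7: 5408 + 920 = 6328
call 8: 6328 + 920 = 7248
call 9: 7248 + 920 = 8168

808, 1728, 2648, 3568, 4488, 5408, 6328, 7248, 8168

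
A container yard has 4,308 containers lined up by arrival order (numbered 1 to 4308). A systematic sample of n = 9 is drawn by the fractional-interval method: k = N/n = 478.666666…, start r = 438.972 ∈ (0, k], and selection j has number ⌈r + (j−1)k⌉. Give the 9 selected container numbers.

j=1: r + 0k = 438.972 → ⌈·⌉ = 439
j=2: r + 1k = 917.638666… → ⌈·⌉ = 918
j=3: r + 2k = 1396.305333… → ⌈·⌉ = 1397
j=4: r + 3k = 1874.972 → ⌈·⌉ = 1875
j=5: r + 4k = 2353.638666… → ⌈·⌉ = 2354
j=6: r + 5k = 2832.305333… → ⌈·⌉ = 2833
j=7: r + 6k = 3310.972 → ⌈·⌉ = 3311
j=8: r + 7k = 3789.638666… → ⌈·⌉ = 3790
j=9: r + 8k = 4268.305333… → ⌈·⌉ = 4269

439, 918, 1397, 1875, 2354, 2833, 3311, 3790, 4269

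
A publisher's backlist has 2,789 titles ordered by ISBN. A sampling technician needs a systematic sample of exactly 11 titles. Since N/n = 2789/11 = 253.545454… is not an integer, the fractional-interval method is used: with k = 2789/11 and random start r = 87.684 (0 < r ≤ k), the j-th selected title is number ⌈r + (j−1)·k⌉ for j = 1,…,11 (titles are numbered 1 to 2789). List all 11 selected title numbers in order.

j=1: r + 0k = 87.684 → ⌈·⌉ = 88
j=2: r + 1k = 341.229454… → ⌈·⌉ = 342
j=3: r + 2k = 594.774909… → ⌈·⌉ = 595
j=4: r + 3k = 848.320363… → ⌈·⌉ = 849
j=5: r + 4k = 1101.865818… → ⌈·⌉ = 1102
j=6: r + 5k = 1355.411272… → ⌈·⌉ = 1356
j=7: r + 6k = 1608.956727… → ⌈·⌉ = 1609
j=8: r + 7k = 1862.502181… → ⌈·⌉ = 1863
j=9: r + 8k = 2116.047636… → ⌈·⌉ = 2117
j=10: r + 9k = 2369.593090… → ⌈·⌉ = 2370
j=11: r + 10k = 2623.138545… → ⌈·⌉ = 2624

88, 342, 595, 849, 1102, 1356, 1609, 1863, 2117, 2370, 2624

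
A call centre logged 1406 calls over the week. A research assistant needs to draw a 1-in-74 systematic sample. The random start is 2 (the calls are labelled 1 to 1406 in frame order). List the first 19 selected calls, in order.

call 1: 2
call 2: 2 + 74 = 76
call 3: 76 + 74 = 150
call 4: 150 + 74 = 224
call 5: 224 + 74 = 298
call 6: 298 + 74 = 372
call 7: 372 + 74 = 446
call 8: 446 + 74 = 520
call 9: 520 + 74 = 594
call 10: 594 + 74 = 668
call 11: 668 + 74 = 742
call 12: 742 + 74 = 816
call 13: 816 + 74 = 890
call 14: 890 + 74 = 964
call 15: 964 + 74 = 1038
call 16: 1038 + 74 = 1112
call 17: 1112 + 74 = 1186
call 18: 1186 + 74 = 1260
call 19: 1260 + 74 = 1334

2, 76, 150, 224, 298, 372, 446, 520, 594, 668, 742, 816, 890, 964, 1038, 1112, 1186, 1260, 1334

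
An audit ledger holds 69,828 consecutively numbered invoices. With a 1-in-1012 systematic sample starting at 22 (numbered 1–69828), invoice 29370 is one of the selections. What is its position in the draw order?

k = 1012
position = (29370 − 22)/1012 + 1 = 29348/1012 + 1 = 29 + 1 = 30

30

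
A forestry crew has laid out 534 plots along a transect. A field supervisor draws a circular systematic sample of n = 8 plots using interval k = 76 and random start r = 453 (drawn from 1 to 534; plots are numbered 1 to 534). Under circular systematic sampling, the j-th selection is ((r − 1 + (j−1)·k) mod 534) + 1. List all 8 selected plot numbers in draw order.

453, 529, 71, 147, 223, 299, 375, 451

Selection 1: 453
Selection 2: 453 + 76 = 529
Selection 3: 529 + 76 = 605 → 605 − 534 = 71
Selection 4: 71 + 76 = 147
Selection 5: 147 + 76 = 223
Selection 6: 223 + 76 = 299
Selection 7: 299 + 76 = 375
Selection 8: 375 + 76 = 451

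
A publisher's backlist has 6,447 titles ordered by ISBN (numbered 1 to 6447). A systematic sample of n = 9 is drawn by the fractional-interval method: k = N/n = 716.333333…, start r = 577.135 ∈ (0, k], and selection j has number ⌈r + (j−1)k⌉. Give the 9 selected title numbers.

j=1: r + 0k = 577.135 → ⌈·⌉ = 578
j=2: r + 1k = 1293.468333… → ⌈·⌉ = 1294
j=3: r + 2k = 2009.801666… → ⌈·⌉ = 2010
j=4: r + 3k = 2726.135 → ⌈·⌉ = 2727
j=5: r + 4k = 3442.468333… → ⌈·⌉ = 3443
j=6: r + 5k = 4158.801666… → ⌈·⌉ = 4159
j=7: r + 6k = 4875.135 → ⌈·⌉ = 4876
j=8: r + 7k = 5591.468333… → ⌈·⌉ = 5592
j=9: r + 8k = 6307.801666… → ⌈·⌉ = 6308

578, 1294, 2010, 2727, 3443, 4159, 4876, 5592, 6308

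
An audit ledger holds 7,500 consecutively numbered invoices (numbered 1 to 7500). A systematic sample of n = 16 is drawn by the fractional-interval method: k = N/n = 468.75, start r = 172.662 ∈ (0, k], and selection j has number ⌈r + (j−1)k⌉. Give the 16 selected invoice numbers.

j=1: r + 0k = 172.662 → ⌈·⌉ = 173
j=2: r + 1k = 641.412 → ⌈·⌉ = 642
j=3: r + 2k = 1110.162 → ⌈·⌉ = 1111
j=4: r + 3k = 1578.912 → ⌈·⌉ = 1579
j=5: r + 4k = 2047.662 → ⌈·⌉ = 2048
j=6: r + 5k = 2516.412 → ⌈·⌉ = 2517
j=7: r + 6k = 2985.162 → ⌈·⌉ = 2986
j=8: r + 7k = 3453.912 → ⌈·⌉ = 3454
j=9: r + 8k = 3922.662 → ⌈·⌉ = 3923
j=10: r + 9k = 4391.412 → ⌈·⌉ = 4392
j=11: r + 10k = 4860.162 → ⌈·⌉ = 4861
j=12: r + 11k = 5328.912 → ⌈·⌉ = 5329
j=13: r + 12k = 5797.662 → ⌈·⌉ = 5798
j=14: r + 13k = 6266.412 → ⌈·⌉ = 6267
j=15: r + 14k = 6735.162 → ⌈·⌉ = 6736
j=16: r + 15k = 7203.912 → ⌈·⌉ = 7204

173, 642, 1111, 1579, 2048, 2517, 2986, 3454, 3923, 4392, 4861, 5329, 5798, 6267, 6736, 7204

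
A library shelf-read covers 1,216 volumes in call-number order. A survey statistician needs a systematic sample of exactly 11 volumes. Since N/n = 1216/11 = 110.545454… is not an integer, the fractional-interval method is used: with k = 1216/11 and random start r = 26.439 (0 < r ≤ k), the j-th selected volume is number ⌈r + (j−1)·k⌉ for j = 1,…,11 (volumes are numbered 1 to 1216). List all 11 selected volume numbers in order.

j=1: r + 0k = 26.439 → ⌈·⌉ = 27
j=2: r + 1k = 136.984454… → ⌈·⌉ = 137
j=3: r + 2k = 247.529909… → ⌈·⌉ = 248
j=4: r + 3k = 358.075363… → ⌈·⌉ = 359
j=5: r + 4k = 468.620818… → ⌈·⌉ = 469
j=6: r + 5k = 579.166272… → ⌈·⌉ = 580
j=7: r + 6k = 689.711727… → ⌈·⌉ = 690
j=8: r + 7k = 800.257181… → ⌈·⌉ = 801
j=9: r + 8k = 910.802636… → ⌈·⌉ = 911
j=10: r + 9k = 1021.348090… → ⌈·⌉ = 1022
j=11: r + 10k = 1131.893545… → ⌈·⌉ = 1132

27, 137, 248, 359, 469, 580, 690, 801, 911, 1022, 1132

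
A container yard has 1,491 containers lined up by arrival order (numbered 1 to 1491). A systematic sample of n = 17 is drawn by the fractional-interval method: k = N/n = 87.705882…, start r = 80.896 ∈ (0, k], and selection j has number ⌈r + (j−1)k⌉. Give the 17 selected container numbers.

j=1: r + 0k = 80.896 → ⌈·⌉ = 81
j=2: r + 1k = 168.601882… → ⌈·⌉ = 169
j=3: r + 2k = 256.307764… → ⌈·⌉ = 257
j=4: r + 3k = 344.013647… → ⌈·⌉ = 345
j=5: r + 4k = 431.719529… → ⌈·⌉ = 432
j=6: r + 5k = 519.425411… → ⌈·⌉ = 520
j=7: r + 6k = 607.131294… → ⌈·⌉ = 608
j=8: r + 7k = 694.837176… → ⌈·⌉ = 695
j=9: r + 8k = 782.543058… → ⌈·⌉ = 783
j=10: r + 9k = 870.248941… → ⌈·⌉ = 871
j=11: r + 10k = 957.954823… → ⌈·⌉ = 958
j=12: r + 11k = 1045.660705… → ⌈·⌉ = 1046
j=13: r + 12k = 1133.366588… → ⌈·⌉ = 1134
j=14: r + 13k = 1221.072470… → ⌈·⌉ = 1222
j=15: r + 14k = 1308.778352… → ⌈·⌉ = 1309
j=16: r + 15k = 1396.484235… → ⌈·⌉ = 1397
j=17: r + 16k = 1484.190117… → ⌈·⌉ = 1485

81, 169, 257, 345, 432, 520, 608, 695, 783, 871, 958, 1046, 1134, 1222, 1309, 1397, 1485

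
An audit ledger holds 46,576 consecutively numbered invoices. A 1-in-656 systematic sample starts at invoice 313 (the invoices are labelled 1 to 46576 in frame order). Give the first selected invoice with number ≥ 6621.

k = 656
Steps past start: ⌈(6621 − 313)/656⌉ = ⌈6308/656⌉ = 10
Selected invoice: 313 + 10×656 = 6873

6873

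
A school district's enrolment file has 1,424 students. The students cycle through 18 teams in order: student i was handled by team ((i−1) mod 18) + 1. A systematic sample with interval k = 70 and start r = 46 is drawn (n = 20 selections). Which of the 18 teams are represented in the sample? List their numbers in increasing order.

Consecutive selections differ by k = 70, so their team numbers differ by 70 mod 18 = 16.
gcd(70, 18) = 2, so the sample visits 18/2 = 9 distinct residues mod 18.
Start 46 is team 10; the teams hit are 2, 4, 6, 8, 10, 12, 14, 16, 18.

2, 4, 6, 8, 10, 12, 14, 16, 18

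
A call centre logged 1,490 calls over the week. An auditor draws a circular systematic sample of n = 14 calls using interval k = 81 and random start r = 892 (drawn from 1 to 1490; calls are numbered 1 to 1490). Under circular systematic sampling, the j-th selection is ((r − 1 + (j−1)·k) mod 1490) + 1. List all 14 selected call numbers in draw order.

Selection 1: 892
Selection 2: 892 + 81 = 973
Selection 3: 973 + 81 = 1054
Selection 4: 1054 + 81 = 1135
Selection 5: 1135 + 81 = 1216
Selection 6: 1216 + 81 = 1297
Selection 7: 1297 + 81 = 1378
Selection 8: 1378 + 81 = 1459
Selection 9: 1459 + 81 = 1540 → 1540 − 1490 = 50
Selection 10: 50 + 81 = 131
Selection 11: 131 + 81 = 212
Selection 12: 212 + 81 = 293
Selection 13: 293 + 81 = 374
Selection 14: 374 + 81 = 455

892, 973, 1054, 1135, 1216, 1297, 1378, 1459, 50, 131, 212, 293, 374, 455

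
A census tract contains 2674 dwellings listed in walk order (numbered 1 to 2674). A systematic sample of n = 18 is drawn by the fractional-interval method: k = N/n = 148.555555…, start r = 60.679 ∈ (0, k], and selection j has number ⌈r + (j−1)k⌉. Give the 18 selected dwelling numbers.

j=1: r + 0k = 60.679 → ⌈·⌉ = 61
j=2: r + 1k = 209.234555… → ⌈·⌉ = 210
j=3: r + 2k = 357.790111… → ⌈·⌉ = 358
j=4: r + 3k = 506.345666… → ⌈·⌉ = 507
j=5: r + 4k = 654.901222… → ⌈·⌉ = 655
j=6: r + 5k = 803.456777… → ⌈·⌉ = 804
j=7: r + 6k = 952.012333… → ⌈·⌉ = 953
j=8: r + 7k = 1100.567888… → ⌈·⌉ = 1101
j=9: r + 8k = 1249.123444… → ⌈·⌉ = 1250
j=10: r + 9k = 1397.679 → ⌈·⌉ = 1398
j=11: r + 10k = 1546.234555… → ⌈·⌉ = 1547
j=12: r + 11k = 1694.790111… → ⌈·⌉ = 1695
j=13: r + 12k = 1843.345666… → ⌈·⌉ = 1844
j=14: r + 13k = 1991.901222… → ⌈·⌉ = 1992
j=15: r + 14k = 2140.456777… → ⌈·⌉ = 2141
j=16: r + 15k = 2289.012333… → ⌈·⌉ = 2290
j=17: r + 16k = 2437.567888… → ⌈·⌉ = 2438
j=18: r + 17k = 2586.123444… → ⌈·⌉ = 2587

61, 210, 358, 507, 655, 804, 953, 1101, 1250, 1398, 1547, 1695, 1844, 1992, 2141, 2290, 2438, 2587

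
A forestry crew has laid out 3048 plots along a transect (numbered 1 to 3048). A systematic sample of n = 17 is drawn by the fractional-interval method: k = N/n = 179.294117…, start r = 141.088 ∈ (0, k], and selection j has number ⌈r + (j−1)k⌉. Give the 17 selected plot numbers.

j=1: r + 0k = 141.088 → ⌈·⌉ = 142
j=2: r + 1k = 320.382117… → ⌈·⌉ = 321
j=3: r + 2k = 499.676235… → ⌈·⌉ = 500
j=4: r + 3k = 678.970352… → ⌈·⌉ = 679
j=5: r + 4k = 858.264470… → ⌈·⌉ = 859
j=6: r + 5k = 1037.558588… → ⌈·⌉ = 1038
j=7: r + 6k = 1216.852705… → ⌈·⌉ = 1217
j=8: r + 7k = 1396.146823… → ⌈·⌉ = 1397
j=9: r + 8k = 1575.440941… → ⌈·⌉ = 1576
j=10: r + 9k = 1754.735058… → ⌈·⌉ = 1755
j=11: r + 10k = 1934.029176… → ⌈·⌉ = 1935
j=12: r + 11k = 2113.323294… → ⌈·⌉ = 2114
j=13: r + 12k = 2292.617411… → ⌈·⌉ = 2293
j=14: r + 13k = 2471.911529… → ⌈·⌉ = 2472
j=15: r + 14k = 2651.205647… → ⌈·⌉ = 2652
j=16: r + 15k = 2830.499764… → ⌈·⌉ = 2831
j=17: r + 16k = 3009.793882… → ⌈·⌉ = 3010

142, 321, 500, 679, 859, 1038, 1217, 1397, 1576, 1755, 1935, 2114, 2293, 2472, 2652, 2831, 3010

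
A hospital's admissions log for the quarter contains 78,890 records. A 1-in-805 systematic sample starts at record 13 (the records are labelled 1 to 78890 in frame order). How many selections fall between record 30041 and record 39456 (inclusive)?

k = 805
First selection ≥ 30041: 13 + ⌈(30041−13)/805⌉·805 = 13 + 38×805 = 30603
Last selection ≤ 39456: 13 + ⌊(39456−13)/805⌋·805 = 13 + 48×805 = 38653
Count = 48 − 38 + 1 = 11

11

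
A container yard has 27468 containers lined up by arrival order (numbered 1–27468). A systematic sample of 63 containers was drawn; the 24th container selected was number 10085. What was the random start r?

k = 27468/63 = 436
r = 10085 − (24−1)×436 = 10085 − 10028 = 57

57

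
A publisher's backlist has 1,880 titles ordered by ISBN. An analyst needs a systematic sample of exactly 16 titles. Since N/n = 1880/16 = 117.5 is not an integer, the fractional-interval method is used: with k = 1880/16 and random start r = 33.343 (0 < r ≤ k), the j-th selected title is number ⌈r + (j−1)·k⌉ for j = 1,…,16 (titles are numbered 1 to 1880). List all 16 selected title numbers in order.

j=1: r + 0k = 33.343 → ⌈·⌉ = 34
j=2: r + 1k = 150.843 → ⌈·⌉ = 151
j=3: r + 2k = 268.343 → ⌈·⌉ = 269
j=4: r + 3k = 385.843 → ⌈·⌉ = 386
j=5: r + 4k = 503.343 → ⌈·⌉ = 504
j=6: r + 5k = 620.843 → ⌈·⌉ = 621
j=7: r + 6k = 738.343 → ⌈·⌉ = 739
j=8: r + 7k = 855.843 → ⌈·⌉ = 856
j=9: r + 8k = 973.343 → ⌈·⌉ = 974
j=10: r + 9k = 1090.843 → ⌈·⌉ = 1091
j=11: r + 10k = 1208.343 → ⌈·⌉ = 1209
j=12: r + 11k = 1325.843 → ⌈·⌉ = 1326
j=13: r + 12k = 1443.343 → ⌈·⌉ = 1444
j=14: r + 13k = 1560.843 → ⌈·⌉ = 1561
j=15: r + 14k = 1678.343 → ⌈·⌉ = 1679
j=16: r + 15k = 1795.843 → ⌈·⌉ = 1796

34, 151, 269, 386, 504, 621, 739, 856, 974, 1091, 1209, 1326, 1444, 1561, 1679, 1796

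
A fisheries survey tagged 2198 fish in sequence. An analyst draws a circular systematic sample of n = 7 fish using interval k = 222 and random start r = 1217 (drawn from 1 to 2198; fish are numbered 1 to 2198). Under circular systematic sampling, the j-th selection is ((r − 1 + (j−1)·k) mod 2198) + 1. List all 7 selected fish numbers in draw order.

1217, 1439, 1661, 1883, 2105, 129, 351

Selection 1: 1217
Selection 2: 1217 + 222 = 1439
Selection 3: 1439 + 222 = 1661
Selection 4: 1661 + 222 = 1883
Selection 5: 1883 + 222 = 2105
Selection 6: 2105 + 222 = 2327 → 2327 − 2198 = 129
Selection 7: 129 + 222 = 351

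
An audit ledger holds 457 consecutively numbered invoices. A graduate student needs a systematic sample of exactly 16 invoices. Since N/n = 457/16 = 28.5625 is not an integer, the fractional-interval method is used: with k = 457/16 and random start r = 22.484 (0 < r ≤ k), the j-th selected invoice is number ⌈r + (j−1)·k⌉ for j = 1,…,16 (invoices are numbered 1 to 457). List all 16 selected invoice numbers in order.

23, 52, 80, 109, 137, 166, 194, 223, 251, 280, 309, 337, 366, 394, 423, 451

j=1: r + 0k = 22.484 → ⌈·⌉ = 23
j=2: r + 1k = 51.0465 → ⌈·⌉ = 52
j=3: r + 2k = 79.609 → ⌈·⌉ = 80
j=4: r + 3k = 108.1715 → ⌈·⌉ = 109
j=5: r + 4k = 136.734 → ⌈·⌉ = 137
j=6: r + 5k = 165.2965 → ⌈·⌉ = 166
j=7: r + 6k = 193.859 → ⌈·⌉ = 194
j=8: r + 7k = 222.4215 → ⌈·⌉ = 223
j=9: r + 8k = 250.984 → ⌈·⌉ = 251
j=10: r + 9k = 279.5465 → ⌈·⌉ = 280
j=11: r + 10k = 308.109 → ⌈·⌉ = 309
j=12: r + 11k = 336.6715 → ⌈·⌉ = 337
j=13: r + 12k = 365.234 → ⌈·⌉ = 366
j=14: r + 13k = 393.7965 → ⌈·⌉ = 394
j=15: r + 14k = 422.359 → ⌈·⌉ = 423
j=16: r + 15k = 450.9215 → ⌈·⌉ = 451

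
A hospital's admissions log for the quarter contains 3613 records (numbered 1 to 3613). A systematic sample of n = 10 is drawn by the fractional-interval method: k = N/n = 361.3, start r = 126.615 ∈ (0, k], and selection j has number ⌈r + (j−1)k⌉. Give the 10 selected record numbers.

127, 488, 850, 1211, 1572, 1934, 2295, 2656, 3018, 3379

j=1: r + 0k = 126.615 → ⌈·⌉ = 127
j=2: r + 1k = 487.915 → ⌈·⌉ = 488
j=3: r + 2k = 849.215 → ⌈·⌉ = 850
j=4: r + 3k = 1210.515 → ⌈·⌉ = 1211
j=5: r + 4k = 1571.815 → ⌈·⌉ = 1572
j=6: r + 5k = 1933.115 → ⌈·⌉ = 1934
j=7: r + 6k = 2294.415 → ⌈·⌉ = 2295
j=8: r + 7k = 2655.715 → ⌈·⌉ = 2656
j=9: r + 8k = 3017.015 → ⌈·⌉ = 3018
j=10: r + 9k = 3378.315 → ⌈·⌉ = 3379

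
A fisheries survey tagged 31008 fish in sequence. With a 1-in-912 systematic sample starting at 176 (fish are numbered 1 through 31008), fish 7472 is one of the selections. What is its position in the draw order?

k = 912
position = (7472 − 176)/912 + 1 = 7296/912 + 1 = 8 + 1 = 9

9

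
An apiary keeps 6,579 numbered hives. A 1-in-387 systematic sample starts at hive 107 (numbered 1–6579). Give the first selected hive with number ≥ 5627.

5912

k = 387
Steps past start: ⌈(5627 − 107)/387⌉ = ⌈5520/387⌉ = 15
Selected hive: 107 + 15×387 = 5912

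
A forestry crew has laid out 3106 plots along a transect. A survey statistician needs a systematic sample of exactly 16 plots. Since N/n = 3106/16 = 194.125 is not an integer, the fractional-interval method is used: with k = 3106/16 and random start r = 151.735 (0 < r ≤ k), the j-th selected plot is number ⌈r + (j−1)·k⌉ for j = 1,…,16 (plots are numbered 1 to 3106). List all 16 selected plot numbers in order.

152, 346, 540, 735, 929, 1123, 1317, 1511, 1705, 1899, 2093, 2288, 2482, 2676, 2870, 3064

j=1: r + 0k = 151.735 → ⌈·⌉ = 152
j=2: r + 1k = 345.86 → ⌈·⌉ = 346
j=3: r + 2k = 539.985 → ⌈·⌉ = 540
j=4: r + 3k = 734.11 → ⌈·⌉ = 735
j=5: r + 4k = 928.235 → ⌈·⌉ = 929
j=6: r + 5k = 1122.36 → ⌈·⌉ = 1123
j=7: r + 6k = 1316.485 → ⌈·⌉ = 1317
j=8: r + 7k = 1510.61 → ⌈·⌉ = 1511
j=9: r + 8k = 1704.735 → ⌈·⌉ = 1705
j=10: r + 9k = 1898.86 → ⌈·⌉ = 1899
j=11: r + 10k = 2092.985 → ⌈·⌉ = 2093
j=12: r + 11k = 2287.11 → ⌈·⌉ = 2288
j=13: r + 12k = 2481.235 → ⌈·⌉ = 2482
j=14: r + 13k = 2675.36 → ⌈·⌉ = 2676
j=15: r + 14k = 2869.485 → ⌈·⌉ = 2870
j=16: r + 15k = 3063.61 → ⌈·⌉ = 3064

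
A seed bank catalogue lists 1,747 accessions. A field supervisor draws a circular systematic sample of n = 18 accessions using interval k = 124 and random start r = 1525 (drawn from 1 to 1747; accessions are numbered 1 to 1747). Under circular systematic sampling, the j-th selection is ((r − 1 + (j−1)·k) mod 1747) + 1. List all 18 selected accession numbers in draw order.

1525, 1649, 26, 150, 274, 398, 522, 646, 770, 894, 1018, 1142, 1266, 1390, 1514, 1638, 15, 139

Selection 1: 1525
Selection 2: 1525 + 124 = 1649
Selection 3: 1649 + 124 = 1773 → 1773 − 1747 = 26
Selection 4: 26 + 124 = 150
Selection 5: 150 + 124 = 274
Selection 6: 274 + 124 = 398
Selection 7: 398 + 124 = 522
Selection 8: 522 + 124 = 646
Selection 9: 646 + 124 = 770
Selection 10: 770 + 124 = 894
Selection 11: 894 + 124 = 1018
Selection 12: 1018 + 124 = 1142
Selection 13: 1142 + 124 = 1266
Selection 14: 1266 + 124 = 1390
Selection 15: 1390 + 124 = 1514
Selection 16: 1514 + 124 = 1638
Selection 17: 1638 + 124 = 1762 → 1762 − 1747 = 15
Selection 18: 15 + 124 = 139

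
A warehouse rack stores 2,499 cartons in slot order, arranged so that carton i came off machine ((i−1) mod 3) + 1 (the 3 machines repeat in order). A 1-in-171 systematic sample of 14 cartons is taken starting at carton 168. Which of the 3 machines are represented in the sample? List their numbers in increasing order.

3

Consecutive selections differ by k = 171, so their machine numbers differ by 171 mod 3 = 0.
gcd(171, 3) = 3, so the sample visits 3/3 = 1 distinct residues mod 3.
Start 168 is machine 3; the machines hit are 3.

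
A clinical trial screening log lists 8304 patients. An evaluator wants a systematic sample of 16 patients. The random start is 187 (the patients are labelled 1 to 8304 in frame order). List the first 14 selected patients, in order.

k = N/n = 8304/16 = 519
patient 1: 187
patient 2: 187 + 519 = 706
patient 3: 706 + 519 = 1225
patient 4: 1225 + 519 = 1744
patient 5: 1744 + 519 = 2263
patient 6: 2263 + 519 = 2782
patient 7: 2782 + 519 = 3301
patient 8: 3301 + 519 = 3820
patient 9: 3820 + 519 = 4339
patient 10: 4339 + 519 = 4858
patient 11: 4858 + 519 = 5377
patient 12: 5377 + 519 = 5896
patient 13: 5896 + 519 = 6415
patient 14: 6415 + 519 = 6934

187, 706, 1225, 1744, 2263, 2782, 3301, 3820, 4339, 4858, 5377, 5896, 6415, 6934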